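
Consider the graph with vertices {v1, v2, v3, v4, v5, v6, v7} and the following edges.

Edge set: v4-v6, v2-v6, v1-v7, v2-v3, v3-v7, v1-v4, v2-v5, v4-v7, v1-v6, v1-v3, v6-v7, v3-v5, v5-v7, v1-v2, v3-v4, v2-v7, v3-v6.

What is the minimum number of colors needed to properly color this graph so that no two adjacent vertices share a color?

v1, v2, v3, v6, v7 are mutually adjacent (a clique of size 5), so at least 5 colors are needed.
5 colors suffice: color red → {v3}; color blue → {v7}; color green → {v2, v4}; color yellow → {v5, v6}; color purple → {v1}. Every edge joins two different colors.

5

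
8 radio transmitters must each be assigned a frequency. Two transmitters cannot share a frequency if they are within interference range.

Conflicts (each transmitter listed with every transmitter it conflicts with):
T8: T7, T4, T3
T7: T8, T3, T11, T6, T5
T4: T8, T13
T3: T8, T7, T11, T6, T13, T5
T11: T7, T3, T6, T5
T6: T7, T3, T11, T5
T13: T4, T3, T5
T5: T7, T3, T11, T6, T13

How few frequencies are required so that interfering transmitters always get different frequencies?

5

T7, T3, T11, T6, T5 all conflict with each other, so at least 5 frequencies are needed.
5 frequencies suffice: frequency 1 → {T4, T3}; frequency 2 → {T7, T13}; frequency 3 → {T8, T5}; frequency 4 → {T11}; frequency 5 → {T6}. Every pair that conflicts lands in different frequencies.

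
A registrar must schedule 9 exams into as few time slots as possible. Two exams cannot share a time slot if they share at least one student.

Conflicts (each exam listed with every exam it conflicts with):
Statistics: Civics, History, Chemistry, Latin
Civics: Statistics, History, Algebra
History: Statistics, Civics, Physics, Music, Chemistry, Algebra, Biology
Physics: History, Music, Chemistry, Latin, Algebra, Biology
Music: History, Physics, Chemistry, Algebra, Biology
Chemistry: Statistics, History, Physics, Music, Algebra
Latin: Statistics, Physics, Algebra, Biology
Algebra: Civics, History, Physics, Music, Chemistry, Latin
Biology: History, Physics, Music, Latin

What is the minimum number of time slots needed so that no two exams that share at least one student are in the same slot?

5

History, Physics, Music, Chemistry, Algebra pairwise conflict, so at least 5 time slots are needed.
Using 5 time slots: Statistics=2, Civics=4, History=1, Physics=2, Music=4, Chemistry=5, Latin=1, Algebra=3, Biology=3. No two conflicting exams share a time slot.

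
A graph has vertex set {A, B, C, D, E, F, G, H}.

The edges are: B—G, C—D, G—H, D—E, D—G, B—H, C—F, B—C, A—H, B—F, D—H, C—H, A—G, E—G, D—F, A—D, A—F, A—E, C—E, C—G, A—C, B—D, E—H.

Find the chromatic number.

6

A, C, D, E, G, H form a clique, so at least 6 colors are needed.
One proper 6-coloring: A=5, B=5, C=2, D=1, E=6, F=3, G=4, H=3. No two adjacent vertices share a color.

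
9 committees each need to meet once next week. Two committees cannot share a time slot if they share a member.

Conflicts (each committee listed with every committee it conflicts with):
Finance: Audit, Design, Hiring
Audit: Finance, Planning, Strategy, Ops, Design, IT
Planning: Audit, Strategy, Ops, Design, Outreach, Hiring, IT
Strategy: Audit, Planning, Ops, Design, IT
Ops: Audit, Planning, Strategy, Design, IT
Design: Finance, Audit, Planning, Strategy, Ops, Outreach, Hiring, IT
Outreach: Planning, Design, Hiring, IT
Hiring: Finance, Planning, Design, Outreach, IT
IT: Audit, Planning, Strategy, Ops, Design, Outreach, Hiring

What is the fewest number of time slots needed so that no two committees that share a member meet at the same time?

6

Audit, Planning, Strategy, Ops, Design, IT all conflict with each other, so at least 6 time slots are needed.
Using 6 time slots: Finance=2, Audit=4, Planning=3, Strategy=6, Ops=5, Design=1, Outreach=5, Hiring=4, IT=2. No two conflicting committees share a time slot.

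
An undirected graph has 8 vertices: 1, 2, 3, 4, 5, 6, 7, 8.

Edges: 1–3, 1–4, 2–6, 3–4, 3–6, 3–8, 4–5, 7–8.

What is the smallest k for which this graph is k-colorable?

1, 3, 4 are mutually adjacent, so at least 3 colors are needed.
3 colors suffice: color a → {2, 3, 5, 7}; color b → {4, 6, 8}; color c → {1}. Every edge joins two different colors.

3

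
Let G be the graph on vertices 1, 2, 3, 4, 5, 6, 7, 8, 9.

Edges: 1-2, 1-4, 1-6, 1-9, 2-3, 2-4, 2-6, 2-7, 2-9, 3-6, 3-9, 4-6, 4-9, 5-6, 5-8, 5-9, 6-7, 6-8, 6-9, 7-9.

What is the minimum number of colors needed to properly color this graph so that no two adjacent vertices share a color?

5

1, 2, 4, 6, 9 are pairwise adjacent (a clique of size 5), so at least 5 colors are needed.
5 colors suffice: color red → {6}; color blue → {8, 9}; color green → {2, 5}; color yellow → {3, 4, 7}; color purple → {1}. Every edge joins two different colors.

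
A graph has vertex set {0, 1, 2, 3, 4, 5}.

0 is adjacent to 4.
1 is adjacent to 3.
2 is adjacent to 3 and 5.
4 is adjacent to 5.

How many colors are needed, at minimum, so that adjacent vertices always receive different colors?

4 and 5 are adjacent, so at least 2 colors are needed.
A valid assignment using 2 colors: 0=red, 1=blue, 2=blue, 3=red, 4=blue, 5=red. No two adjacent vertices share a color.

2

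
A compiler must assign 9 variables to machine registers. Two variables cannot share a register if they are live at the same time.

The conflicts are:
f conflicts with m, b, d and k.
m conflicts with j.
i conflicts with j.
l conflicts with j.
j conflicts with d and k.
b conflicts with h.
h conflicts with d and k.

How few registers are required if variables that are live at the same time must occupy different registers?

2

f and k conflict, so at least 2 registers are needed.
2 registers suffice: register 1 → {f, j, h}; register 2 → {m, i, l, b, d, k}. Each listed conflict is separated.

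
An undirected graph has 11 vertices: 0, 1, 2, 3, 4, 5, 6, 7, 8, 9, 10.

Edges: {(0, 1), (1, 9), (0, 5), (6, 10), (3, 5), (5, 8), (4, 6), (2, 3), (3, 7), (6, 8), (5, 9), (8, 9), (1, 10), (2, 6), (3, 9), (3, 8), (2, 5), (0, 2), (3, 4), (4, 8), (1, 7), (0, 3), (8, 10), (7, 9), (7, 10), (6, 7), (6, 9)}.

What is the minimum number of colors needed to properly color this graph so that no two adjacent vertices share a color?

4

3, 5, 8, 9 are mutually adjacent (a clique of size 4), so at least 4 colors are needed.
4 colors suffice: color red → {1, 3, 6}; color blue → {2, 4, 9, 10}; color green → {0, 7, 8}; color yellow → {5}. Every edge joins two different colors.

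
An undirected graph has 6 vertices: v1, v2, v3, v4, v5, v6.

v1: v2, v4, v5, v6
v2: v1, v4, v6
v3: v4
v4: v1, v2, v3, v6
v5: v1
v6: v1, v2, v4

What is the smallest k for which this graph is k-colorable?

4

v1, v2, v4, v6 form a clique, so at least 4 colors are needed.
One proper 4-coloring: v1=2, v2=4, v3=2, v4=1, v5=1, v6=3. No two adjacent vertices share a color.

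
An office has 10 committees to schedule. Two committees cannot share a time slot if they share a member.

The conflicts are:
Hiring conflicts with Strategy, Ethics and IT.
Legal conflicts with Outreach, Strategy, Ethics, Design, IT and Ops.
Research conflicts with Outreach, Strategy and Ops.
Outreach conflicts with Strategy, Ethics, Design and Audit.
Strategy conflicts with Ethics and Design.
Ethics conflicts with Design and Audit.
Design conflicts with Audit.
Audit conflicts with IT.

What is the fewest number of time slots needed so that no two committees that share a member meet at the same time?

5

Legal, Outreach, Strategy, Ethics, Design pairwise conflict, so at least 5 time slots are needed.
Using 5 time slots: Hiring=2, Legal=2, Research=2, Outreach=1, Strategy=3, Ethics=4, Design=5, Audit=2, IT=1, Ops=1. Every pair that conflicts lands in different time slots.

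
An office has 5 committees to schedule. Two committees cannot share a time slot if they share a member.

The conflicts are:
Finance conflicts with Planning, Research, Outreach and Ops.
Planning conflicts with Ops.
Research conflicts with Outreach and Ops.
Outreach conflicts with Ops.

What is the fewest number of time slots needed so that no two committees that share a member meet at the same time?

Finance, Research, Outreach, Ops pairwise conflict, so at least 4 time slots are needed.
A valid assignment using 4 time slots: Finance=1, Planning=3, Research=4, Outreach=3, Ops=2. Every pair that conflicts lands in different time slots.

4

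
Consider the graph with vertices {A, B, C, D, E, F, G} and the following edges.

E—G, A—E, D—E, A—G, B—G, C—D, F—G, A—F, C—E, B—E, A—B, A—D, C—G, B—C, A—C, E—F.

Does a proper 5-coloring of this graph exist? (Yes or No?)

The chromatic number is 5. A, B, C, E, G are mutually adjacent (a clique of size 5), so at least 5 colors are needed.
A valid assignment using 5 colors: A=1, B=5, C=4, D=3, E=2, F=4, G=3.
That is already a proper 5-coloring.

Yes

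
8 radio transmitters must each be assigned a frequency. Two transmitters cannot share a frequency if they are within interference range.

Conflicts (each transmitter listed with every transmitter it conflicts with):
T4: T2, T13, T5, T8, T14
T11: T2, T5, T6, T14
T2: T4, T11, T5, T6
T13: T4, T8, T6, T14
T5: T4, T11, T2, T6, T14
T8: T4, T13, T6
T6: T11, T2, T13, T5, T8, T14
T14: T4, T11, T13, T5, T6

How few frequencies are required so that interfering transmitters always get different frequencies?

T11, T5, T6, T14 pairwise conflict, so at least 4 frequencies are needed.
4 frequencies suffice: frequency 1 → {T4, T6}; frequency 2 → {T2, T8, T14}; frequency 3 → {T13, T5}; frequency 4 → {T11}. No two conflicting transmitters share a frequency.

4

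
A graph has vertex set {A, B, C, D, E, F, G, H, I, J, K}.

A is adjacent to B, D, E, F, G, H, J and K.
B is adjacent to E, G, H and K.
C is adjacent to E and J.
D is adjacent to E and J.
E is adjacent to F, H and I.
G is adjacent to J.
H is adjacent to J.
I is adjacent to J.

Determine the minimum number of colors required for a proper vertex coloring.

A, B, E, H are mutually adjacent (a clique of size 4), so at least 4 colors are needed.
4 colors suffice: color red → {A, C, I}; color blue → {E, J, K}; color green → {B, D, F}; color yellow → {G, H}. No two adjacent vertices share a color.

4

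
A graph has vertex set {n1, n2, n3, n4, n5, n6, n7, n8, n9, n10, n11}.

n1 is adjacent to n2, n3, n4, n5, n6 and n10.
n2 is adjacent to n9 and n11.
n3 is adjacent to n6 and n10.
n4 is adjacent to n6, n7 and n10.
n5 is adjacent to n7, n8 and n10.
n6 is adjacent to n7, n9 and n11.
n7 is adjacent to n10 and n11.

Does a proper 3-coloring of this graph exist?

Yes

The chromatic number is 3. n6, n7, n11 are pairwise adjacent, so at least 3 colors are needed.
3 colors suffice: color 1 → {n2, n6, n8, n10}; color 2 → {n1, n7, n9}; color 3 → {n3, n4, n5, n11}.
That is already a proper 3-coloring.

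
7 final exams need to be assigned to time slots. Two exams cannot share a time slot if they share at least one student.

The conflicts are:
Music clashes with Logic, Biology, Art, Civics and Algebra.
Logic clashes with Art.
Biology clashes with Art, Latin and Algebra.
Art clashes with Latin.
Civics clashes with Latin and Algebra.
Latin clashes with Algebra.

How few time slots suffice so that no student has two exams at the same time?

Music, Logic, Art pairwise conflict, so at least 3 time slots are needed.
3 time slots suffice: time slot 1 → {Music, Latin}; time slot 2 → {Art, Algebra}; time slot 3 → {Logic, Biology, Civics}. Every pair that conflicts lands in different time slots.

3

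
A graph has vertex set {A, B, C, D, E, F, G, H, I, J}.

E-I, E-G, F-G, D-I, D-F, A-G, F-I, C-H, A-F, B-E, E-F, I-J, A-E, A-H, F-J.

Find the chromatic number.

4

A, E, F, G are pairwise adjacent (a clique of size 4), so at least 4 colors are needed.
One proper 4-coloring: A=3, B=1, C=2, D=2, E=2, F=1, G=4, H=1, I=3, J=2. Every edge joins two different colors.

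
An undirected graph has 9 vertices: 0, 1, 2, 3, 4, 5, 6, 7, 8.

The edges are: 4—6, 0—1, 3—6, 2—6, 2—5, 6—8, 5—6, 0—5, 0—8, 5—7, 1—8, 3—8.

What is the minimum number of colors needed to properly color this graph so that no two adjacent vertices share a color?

3

2, 5, 6 form a triangle, so at least 3 colors are needed.
3 colors suffice: color a → {0, 6, 7}; color b → {4, 5, 8}; color c → {1, 2, 3}. Every edge joins two different colors.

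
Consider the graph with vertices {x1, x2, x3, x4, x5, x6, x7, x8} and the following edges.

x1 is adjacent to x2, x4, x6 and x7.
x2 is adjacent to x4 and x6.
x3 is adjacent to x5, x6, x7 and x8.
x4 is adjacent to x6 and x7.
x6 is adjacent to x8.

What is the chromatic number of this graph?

x1, x2, x4, x6 form a clique, so at least 4 colors are needed.
4 colors suffice: color 1 → {x5, x6, x7}; color 2 → {x1, x3}; color 3 → {x4, x8}; color 4 → {x2}. Every edge joins two different colors.

4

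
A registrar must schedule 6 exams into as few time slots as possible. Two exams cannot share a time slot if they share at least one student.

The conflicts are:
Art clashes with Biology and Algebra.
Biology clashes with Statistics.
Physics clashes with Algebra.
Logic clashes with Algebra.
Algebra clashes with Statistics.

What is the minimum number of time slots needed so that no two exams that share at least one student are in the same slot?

Art and Biology conflict, so at least 2 time slots are needed.
Using 2 time slots: Art=2, Biology=1, Physics=2, Logic=2, Algebra=1, Statistics=2. Every pair that conflicts lands in different time slots.

2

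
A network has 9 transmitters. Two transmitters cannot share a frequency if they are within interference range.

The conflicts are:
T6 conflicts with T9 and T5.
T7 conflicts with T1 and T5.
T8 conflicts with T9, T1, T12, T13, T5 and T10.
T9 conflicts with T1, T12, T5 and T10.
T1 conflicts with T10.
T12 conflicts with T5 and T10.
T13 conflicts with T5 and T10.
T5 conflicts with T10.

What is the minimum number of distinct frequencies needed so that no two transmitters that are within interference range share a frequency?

T8, T9, T12, T5, T10 all conflict with each other, so at least 5 frequencies are needed.
5 frequencies suffice: frequency 1 → {T1, T5}; frequency 2 → {T6, T7, T10}; frequency 3 → {T8}; frequency 4 → {T9, T13}; frequency 5 → {T12}. Every pair that conflicts lands in different frequencies.

5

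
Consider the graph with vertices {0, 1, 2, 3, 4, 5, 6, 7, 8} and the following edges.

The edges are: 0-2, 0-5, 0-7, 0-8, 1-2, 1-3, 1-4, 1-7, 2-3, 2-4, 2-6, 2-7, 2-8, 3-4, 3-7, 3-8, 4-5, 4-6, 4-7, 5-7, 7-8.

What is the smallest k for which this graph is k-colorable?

5

1, 2, 3, 4, 7 form a clique, so at least 5 colors are needed.
5 colors suffice: color a → {6, 7}; color b → {2, 5}; color c → {4, 8}; color d → {0, 3}; color e → {1}. Each edge has distinct colors on its endpoints.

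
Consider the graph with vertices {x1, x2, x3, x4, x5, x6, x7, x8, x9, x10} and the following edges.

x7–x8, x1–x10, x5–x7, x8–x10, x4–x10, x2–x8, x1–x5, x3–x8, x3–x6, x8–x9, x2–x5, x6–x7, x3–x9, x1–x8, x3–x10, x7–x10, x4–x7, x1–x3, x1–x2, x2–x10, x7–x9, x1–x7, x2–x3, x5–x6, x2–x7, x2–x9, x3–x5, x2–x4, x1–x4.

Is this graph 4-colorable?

x1, x2, x4, x7, x10 are pairwise adjacent (a clique of size 5), so at least 5 colors are needed.
So 4 colors are not enough.

No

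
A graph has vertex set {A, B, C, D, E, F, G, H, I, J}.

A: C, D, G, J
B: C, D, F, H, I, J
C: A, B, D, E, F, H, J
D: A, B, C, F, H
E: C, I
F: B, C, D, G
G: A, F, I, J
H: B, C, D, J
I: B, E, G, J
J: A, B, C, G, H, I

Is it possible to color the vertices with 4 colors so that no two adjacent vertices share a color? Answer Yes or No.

Yes

The chromatic number is 4. B, C, D, F are mutually adjacent (a clique of size 4), so at least 4 colors are needed.
A valid assignment using 4 colors: A=4, B=2, C=1, D=3, E=2, F=4, G=2, H=4, I=1, J=3.
That is already a proper 4-coloring.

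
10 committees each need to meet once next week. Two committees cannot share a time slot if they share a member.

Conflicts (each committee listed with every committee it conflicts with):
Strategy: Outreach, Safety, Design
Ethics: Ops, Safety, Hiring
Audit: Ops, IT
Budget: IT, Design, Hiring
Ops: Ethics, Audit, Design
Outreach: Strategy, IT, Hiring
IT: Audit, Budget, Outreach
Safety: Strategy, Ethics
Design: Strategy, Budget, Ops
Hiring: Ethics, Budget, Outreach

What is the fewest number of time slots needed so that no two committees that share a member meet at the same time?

3

The cycle Budget-Design-Strategy-Outreach-Hiring-Budget has odd length 5, so it cannot be 2-colored; at least 3 time slots are needed.
3 time slots suffice: time slot 1 → {Strategy, Ops, IT, Hiring}; time slot 2 → {Ethics, Audit, Budget, Outreach}; time slot 3 → {Safety, Design}. Each listed conflict is separated.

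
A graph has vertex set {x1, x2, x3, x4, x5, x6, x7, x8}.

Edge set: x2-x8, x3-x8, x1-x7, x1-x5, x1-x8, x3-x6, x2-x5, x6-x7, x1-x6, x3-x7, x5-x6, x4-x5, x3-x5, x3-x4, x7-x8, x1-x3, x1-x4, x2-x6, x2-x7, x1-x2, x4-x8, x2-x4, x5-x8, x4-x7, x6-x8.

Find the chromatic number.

x1, x2, x6, x7, x8 are mutually adjacent (a clique of size 5), so at least 5 colors are needed.
5 colors suffice: color 1 → {x1}; color 2 → {x8}; color 3 → {x5, x7}; color 4 → {x4, x6}; color 5 → {x2, x3}. No two adjacent vertices share a color.

5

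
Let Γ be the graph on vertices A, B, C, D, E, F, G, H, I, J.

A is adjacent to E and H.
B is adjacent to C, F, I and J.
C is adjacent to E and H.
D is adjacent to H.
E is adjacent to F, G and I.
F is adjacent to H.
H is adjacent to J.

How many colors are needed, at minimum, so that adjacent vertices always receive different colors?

B and J are adjacent, so at least 2 colors are needed.
One proper 2-coloring: A=blue, B=red, C=blue, D=blue, E=red, F=blue, G=blue, H=red, I=blue, J=blue. Each edge has distinct colors on its endpoints.

2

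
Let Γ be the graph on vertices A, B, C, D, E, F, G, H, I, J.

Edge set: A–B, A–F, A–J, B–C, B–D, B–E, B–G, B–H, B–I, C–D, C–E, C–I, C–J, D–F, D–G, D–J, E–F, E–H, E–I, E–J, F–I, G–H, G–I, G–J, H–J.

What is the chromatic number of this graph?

B, C, E, I are mutually adjacent (a clique of size 4), so at least 4 colors are needed.
4 colors suffice: color 1 → {B, F, J}; color 2 → {A, E, G}; color 3 → {D, H, I}; color 4 → {C}. Every edge joins two different colors.

4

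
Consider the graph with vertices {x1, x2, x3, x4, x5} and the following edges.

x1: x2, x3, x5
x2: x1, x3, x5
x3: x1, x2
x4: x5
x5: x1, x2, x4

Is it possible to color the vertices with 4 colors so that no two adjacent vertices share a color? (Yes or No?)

Yes

The chromatic number is 3. x1, x2, x3 form a triangle, so at least 3 colors are needed.
A valid assignment using 3 colors: x1=red, x2=blue, x3=green, x4=red, x5=green.
Since 4 ≥ 3, a proper 4-coloring certainly exists.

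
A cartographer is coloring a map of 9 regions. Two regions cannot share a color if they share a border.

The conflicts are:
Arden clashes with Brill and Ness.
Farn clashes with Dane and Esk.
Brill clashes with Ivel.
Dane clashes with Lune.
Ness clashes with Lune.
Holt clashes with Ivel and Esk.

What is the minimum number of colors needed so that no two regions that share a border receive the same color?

3

The cycle Ness-Lune-Dane-Farn-Esk-Holt-Ivel-Brill-Arden-Ness has odd length 9, so it cannot be 2-colored; at least 3 colors are needed.
3 colors suffice: Arden=1, Farn=3, Brill=2, Dane=2, Ness=2, Lune=1, Holt=2, Ivel=1, Esk=1. No two conflicting regions share a color.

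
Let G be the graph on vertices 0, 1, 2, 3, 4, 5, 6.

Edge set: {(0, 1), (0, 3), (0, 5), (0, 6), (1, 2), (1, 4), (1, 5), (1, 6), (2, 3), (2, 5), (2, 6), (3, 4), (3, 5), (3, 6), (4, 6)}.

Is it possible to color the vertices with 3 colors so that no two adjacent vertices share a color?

The chromatic number is 3. 2, 3, 5 form a triangle, so at least 3 colors are needed.
3 colors suffice: color red → {1, 3}; color blue → {5, 6}; color green → {0, 2, 4}.
That is already a proper 3-coloring.

Yes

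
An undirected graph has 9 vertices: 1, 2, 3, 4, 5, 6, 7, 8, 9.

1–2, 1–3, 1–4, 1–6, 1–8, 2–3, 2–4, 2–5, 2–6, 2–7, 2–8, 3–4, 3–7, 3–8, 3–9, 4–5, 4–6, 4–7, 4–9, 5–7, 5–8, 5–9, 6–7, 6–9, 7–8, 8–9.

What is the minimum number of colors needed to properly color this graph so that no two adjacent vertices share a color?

1, 2, 3, 8 are mutually adjacent (a clique of size 4), so at least 4 colors are needed.
4 colors suffice: 1=yellow, 2=red, 3=green, 4=blue, 5=green, 6=green, 7=yellow, 8=blue, 9=red. Each edge has distinct colors on its endpoints.

4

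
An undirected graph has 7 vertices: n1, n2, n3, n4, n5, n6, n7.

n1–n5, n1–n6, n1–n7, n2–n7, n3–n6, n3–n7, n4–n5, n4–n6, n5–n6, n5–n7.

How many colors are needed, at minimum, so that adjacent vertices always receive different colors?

n4, n5, n6 form a triangle, so at least 3 colors are needed.
3 colors suffice: color red → {n6, n7}; color blue → {n2, n3, n5}; color green → {n1, n4}. No two adjacent vertices share a color.

3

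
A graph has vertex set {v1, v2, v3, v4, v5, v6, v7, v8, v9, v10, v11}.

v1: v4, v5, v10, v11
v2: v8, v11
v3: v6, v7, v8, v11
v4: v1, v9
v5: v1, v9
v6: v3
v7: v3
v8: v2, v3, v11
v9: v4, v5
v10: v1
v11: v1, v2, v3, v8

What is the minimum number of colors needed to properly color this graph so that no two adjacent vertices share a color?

3

v3, v8, v11 are pairwise adjacent, so at least 3 colors are needed.
3 colors suffice: color 1 → {v4, v5, v6, v7, v10, v11}; color 2 → {v1, v2, v3, v9}; color 3 → {v8}. Each edge has distinct colors on its endpoints.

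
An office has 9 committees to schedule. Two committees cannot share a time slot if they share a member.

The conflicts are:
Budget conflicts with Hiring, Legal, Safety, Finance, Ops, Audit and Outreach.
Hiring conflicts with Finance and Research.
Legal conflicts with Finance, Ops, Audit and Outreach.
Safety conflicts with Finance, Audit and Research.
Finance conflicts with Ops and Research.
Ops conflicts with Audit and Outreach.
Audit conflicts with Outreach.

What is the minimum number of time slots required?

5

Budget, Legal, Ops, Audit, Outreach pairwise conflict, so at least 5 time slots are needed.
5 time slots suffice: time slot 1 → {Budget, Research}; time slot 2 → {Finance, Audit}; time slot 3 → {Hiring, Legal, Safety}; time slot 4 → {Ops}; time slot 5 → {Outreach}. No two conflicting committees share a time slot.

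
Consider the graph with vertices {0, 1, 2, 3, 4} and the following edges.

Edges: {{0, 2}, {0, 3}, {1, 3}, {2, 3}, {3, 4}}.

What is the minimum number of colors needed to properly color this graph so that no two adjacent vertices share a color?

0, 2, 3 are pairwise adjacent, so at least 3 colors are needed.
One proper 3-coloring: 0=c, 1=b, 2=b, 3=a, 4=b. Each edge has distinct colors on its endpoints.

3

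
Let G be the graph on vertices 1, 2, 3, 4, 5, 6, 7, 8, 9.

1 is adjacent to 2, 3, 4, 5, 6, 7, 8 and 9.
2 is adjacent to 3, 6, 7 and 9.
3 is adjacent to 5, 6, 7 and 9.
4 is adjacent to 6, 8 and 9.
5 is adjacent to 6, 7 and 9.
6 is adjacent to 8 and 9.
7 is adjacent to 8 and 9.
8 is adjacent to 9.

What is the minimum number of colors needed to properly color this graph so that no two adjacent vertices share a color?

1, 3, 5, 7, 9 are pairwise adjacent (a clique of size 5), so at least 5 colors are needed.
A valid assignment using 5 colors: 1=blue, 2=purple, 3=yellow, 4=purple, 5=purple, 6=green, 7=green, 8=yellow, 9=red. Every edge joins two different colors.

5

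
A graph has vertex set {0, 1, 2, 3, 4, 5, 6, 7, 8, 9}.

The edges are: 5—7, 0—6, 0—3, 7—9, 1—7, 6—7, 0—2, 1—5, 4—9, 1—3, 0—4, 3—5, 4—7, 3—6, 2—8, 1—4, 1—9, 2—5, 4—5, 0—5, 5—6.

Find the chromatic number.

4

1, 4, 7, 9 are pairwise adjacent (a clique of size 4), so at least 4 colors are needed.
4 colors suffice: color red → {5, 8, 9}; color blue → {0, 1}; color green → {2, 3, 7}; color yellow → {4, 6}. Every edge joins two different colors.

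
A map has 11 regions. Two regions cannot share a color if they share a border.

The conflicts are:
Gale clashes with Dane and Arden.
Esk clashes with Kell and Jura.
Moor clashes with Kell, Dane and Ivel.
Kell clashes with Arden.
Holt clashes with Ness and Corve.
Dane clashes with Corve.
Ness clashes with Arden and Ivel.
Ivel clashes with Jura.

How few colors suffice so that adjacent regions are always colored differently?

The cycle Kell-Esk-Jura-Ivel-Moor-Kell has odd length 5, so it cannot be 2-colored; at least 3 colors are needed.
3 colors suffice: Gale=2, Esk=1, Moor=3, Kell=2, Holt=1, Dane=1, Ness=2, Arden=1, Corve=2, Ivel=1, Jura=2. No two conflicting regions share a color.

3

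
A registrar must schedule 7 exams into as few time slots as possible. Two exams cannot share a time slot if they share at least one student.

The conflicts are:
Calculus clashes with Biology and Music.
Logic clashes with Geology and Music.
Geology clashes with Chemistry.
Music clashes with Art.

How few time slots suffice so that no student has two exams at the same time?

2

Calculus and Biology conflict, so at least 2 time slots are needed.
A valid assignment using 2 time slots: Calculus=2, Logic=2, Biology=1, Geology=1, Chemistry=2, Music=1, Art=2. No two conflicting exams share a time slot.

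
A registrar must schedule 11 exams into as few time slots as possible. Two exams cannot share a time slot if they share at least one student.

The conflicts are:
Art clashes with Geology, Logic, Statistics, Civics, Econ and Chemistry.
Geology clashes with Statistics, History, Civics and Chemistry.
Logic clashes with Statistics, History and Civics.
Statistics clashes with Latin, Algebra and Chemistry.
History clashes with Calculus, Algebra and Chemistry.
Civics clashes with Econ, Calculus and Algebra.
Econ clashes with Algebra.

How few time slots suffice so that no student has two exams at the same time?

4

Art, Geology, Statistics, Chemistry all conflict with each other, so at least 4 time slots are needed.
4 time slots suffice: time slot 1 → {Statistics, History, Civics}; time slot 2 → {Art, Latin, Calculus, Algebra}; time slot 3 → {Geology, Logic, Econ}; time slot 4 → {Chemistry}. Every pair that conflicts lands in different time slots.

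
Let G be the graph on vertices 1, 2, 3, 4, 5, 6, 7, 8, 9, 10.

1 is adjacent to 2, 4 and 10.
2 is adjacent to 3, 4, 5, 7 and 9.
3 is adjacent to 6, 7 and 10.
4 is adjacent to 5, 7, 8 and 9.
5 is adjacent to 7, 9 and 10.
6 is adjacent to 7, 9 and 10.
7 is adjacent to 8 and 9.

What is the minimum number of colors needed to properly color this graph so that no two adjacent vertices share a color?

5

2, 4, 5, 7, 9 are pairwise adjacent (a clique of size 5), so at least 5 colors are needed.
One proper 5-coloring: 1=d, 2=b, 3=c, 4=c, 5=d, 6=b, 7=a, 8=b, 9=e, 10=a. Each edge has distinct colors on its endpoints.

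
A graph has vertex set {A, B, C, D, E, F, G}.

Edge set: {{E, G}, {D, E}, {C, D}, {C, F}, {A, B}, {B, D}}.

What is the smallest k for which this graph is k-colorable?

2

C and F are adjacent, so at least 2 colors are needed.
2 colors suffice: color red → {A, D, F, G}; color blue → {B, C, E}. Every edge joins two different colors.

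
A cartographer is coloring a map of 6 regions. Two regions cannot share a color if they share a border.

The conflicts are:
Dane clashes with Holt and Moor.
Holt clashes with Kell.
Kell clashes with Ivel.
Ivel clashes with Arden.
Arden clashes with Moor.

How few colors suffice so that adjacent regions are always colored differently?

Arden and Moor conflict, so at least 2 colors are needed.
2 colors suffice: color 1 → {Dane, Kell, Arden}; color 2 → {Holt, Ivel, Moor}. Every pair that conflicts lands in different colors.

2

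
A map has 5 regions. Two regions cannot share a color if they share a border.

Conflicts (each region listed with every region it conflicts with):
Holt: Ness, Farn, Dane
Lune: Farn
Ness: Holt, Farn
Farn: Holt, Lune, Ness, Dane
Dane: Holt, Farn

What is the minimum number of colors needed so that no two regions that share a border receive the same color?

Holt, Farn, Dane are mutually in conflict, so at least 3 colors are needed.
A valid assignment using 3 colors: Holt=2, Lune=2, Ness=3, Farn=1, Dane=3. Every pair that conflicts lands in different colors.

3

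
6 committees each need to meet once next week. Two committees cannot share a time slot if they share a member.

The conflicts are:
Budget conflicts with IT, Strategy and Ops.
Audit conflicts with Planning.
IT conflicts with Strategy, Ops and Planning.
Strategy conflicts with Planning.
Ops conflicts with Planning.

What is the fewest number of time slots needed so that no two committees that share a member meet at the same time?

IT, Ops, Planning all conflict with each other, so at least 3 time slots are needed.
A valid assignment using 3 time slots: Budget=1, Audit=2, IT=2, Strategy=3, Ops=3, Planning=1. Each listed conflict is separated.

3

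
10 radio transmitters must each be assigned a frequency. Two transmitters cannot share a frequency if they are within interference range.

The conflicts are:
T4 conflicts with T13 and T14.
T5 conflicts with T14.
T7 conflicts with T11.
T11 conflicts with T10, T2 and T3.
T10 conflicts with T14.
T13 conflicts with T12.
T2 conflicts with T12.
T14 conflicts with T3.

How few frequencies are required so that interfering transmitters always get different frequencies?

3

The cycle T2-T11-T10-T14-T4-T13-T12-T2 has odd length 7, so it cannot be 2-colored; at least 3 frequencies are needed.
Using 3 frequencies: T4=2, T5=2, T7=2, T11=1, T10=2, T13=3, T2=2, T12=1, T14=1, T3=2. Each listed conflict is separated.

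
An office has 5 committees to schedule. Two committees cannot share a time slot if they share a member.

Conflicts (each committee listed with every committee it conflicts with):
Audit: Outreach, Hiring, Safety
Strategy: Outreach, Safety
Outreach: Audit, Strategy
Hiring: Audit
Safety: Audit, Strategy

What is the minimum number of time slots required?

Strategy and Safety conflict, so at least 2 time slots are needed.
A valid assignment using 2 time slots: Audit=1, Strategy=1, Outreach=2, Hiring=2, Safety=2. Every pair that conflicts lands in different time slots.

2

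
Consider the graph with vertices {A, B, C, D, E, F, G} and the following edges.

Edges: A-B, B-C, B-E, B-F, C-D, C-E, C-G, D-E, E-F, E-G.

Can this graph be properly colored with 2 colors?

No

B, E, F are mutually adjacent, so at least 3 colors are needed.
So 2 colors are not enough.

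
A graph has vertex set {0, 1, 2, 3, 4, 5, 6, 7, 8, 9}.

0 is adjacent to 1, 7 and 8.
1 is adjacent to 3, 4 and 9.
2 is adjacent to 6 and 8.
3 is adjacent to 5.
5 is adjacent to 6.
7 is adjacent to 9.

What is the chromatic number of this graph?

3

The cycle 3-1-0-8-2-6-5-3 has odd length 7, so it cannot be 2-colored; at least 3 colors are needed.
3 colors suffice: color red → {1, 6, 7, 8}; color blue → {0, 2, 4, 5, 9}; color green → {3}. No two adjacent vertices share a color.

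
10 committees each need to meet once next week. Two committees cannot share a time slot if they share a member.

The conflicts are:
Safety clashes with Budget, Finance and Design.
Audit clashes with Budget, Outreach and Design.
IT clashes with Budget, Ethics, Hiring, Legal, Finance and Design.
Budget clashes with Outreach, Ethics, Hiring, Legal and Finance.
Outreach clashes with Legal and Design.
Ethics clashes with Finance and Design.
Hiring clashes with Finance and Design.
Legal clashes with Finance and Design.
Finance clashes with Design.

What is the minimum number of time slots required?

IT, Budget, Ethics, Finance pairwise conflict, so at least 4 time slots are needed.
4 time slots suffice: Safety=3, Audit=3, IT=3, Budget=1, Outreach=2, Ethics=4, Hiring=4, Legal=4, Finance=2, Design=1. Every pair that conflicts lands in different time slots.

4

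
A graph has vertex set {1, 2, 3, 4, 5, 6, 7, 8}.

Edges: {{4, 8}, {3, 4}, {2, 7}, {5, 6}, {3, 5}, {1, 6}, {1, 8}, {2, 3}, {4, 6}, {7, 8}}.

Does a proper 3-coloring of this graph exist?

The chromatic number is 3. The cycle 7-8-4-3-2-7 has odd length 5, so it cannot be 2-colored; at least 3 colors are needed.
One proper 3-coloring: 1=red, 2=red, 3=blue, 4=red, 5=red, 6=blue, 7=green, 8=blue.
That is already a proper 3-coloring.

Yes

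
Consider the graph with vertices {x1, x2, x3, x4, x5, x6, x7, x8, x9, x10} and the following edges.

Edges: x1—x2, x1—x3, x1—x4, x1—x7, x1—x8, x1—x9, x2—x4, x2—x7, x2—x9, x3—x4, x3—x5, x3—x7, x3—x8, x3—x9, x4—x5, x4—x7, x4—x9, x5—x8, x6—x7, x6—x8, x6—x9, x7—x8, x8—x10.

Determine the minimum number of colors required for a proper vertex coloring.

4

x1, x3, x4, x9 are pairwise adjacent (a clique of size 4), so at least 4 colors are needed.
4 colors suffice: x1=4, x2=1, x3=1, x4=2, x5=3, x6=1, x7=3, x8=2, x9=3, x10=1. Every edge joins two different colors.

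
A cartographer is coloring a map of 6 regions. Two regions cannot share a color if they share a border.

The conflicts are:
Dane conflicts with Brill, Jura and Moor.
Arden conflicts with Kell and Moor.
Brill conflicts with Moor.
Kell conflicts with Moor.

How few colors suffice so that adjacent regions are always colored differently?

Arden, Kell, Moor are mutually in conflict, so at least 3 colors are needed.
3 colors suffice: color 1 → {Jura, Moor}; color 2 → {Dane, Arden}; color 3 → {Brill, Kell}. Every pair that conflicts lands in different colors.

3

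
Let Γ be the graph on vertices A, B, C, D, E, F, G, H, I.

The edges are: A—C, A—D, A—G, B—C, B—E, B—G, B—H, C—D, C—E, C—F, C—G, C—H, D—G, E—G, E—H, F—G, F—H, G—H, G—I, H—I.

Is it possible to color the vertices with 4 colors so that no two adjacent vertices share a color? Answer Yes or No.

B, C, E, G, H form a clique, so at least 5 colors are needed.
So 4 colors are not enough.

No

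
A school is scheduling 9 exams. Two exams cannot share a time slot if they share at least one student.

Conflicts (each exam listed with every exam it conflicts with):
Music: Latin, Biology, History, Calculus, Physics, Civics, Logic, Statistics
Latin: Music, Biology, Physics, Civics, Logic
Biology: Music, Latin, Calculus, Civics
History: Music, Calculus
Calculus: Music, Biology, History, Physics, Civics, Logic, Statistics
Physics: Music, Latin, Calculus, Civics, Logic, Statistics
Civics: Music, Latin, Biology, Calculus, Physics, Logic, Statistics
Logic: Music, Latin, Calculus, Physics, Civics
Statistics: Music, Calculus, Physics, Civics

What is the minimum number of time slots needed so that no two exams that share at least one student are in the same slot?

Music, Calculus, Physics, Civics, Logic pairwise conflict, so at least 5 time slots are needed.
A valid assignment using 5 time slots: Music=1, Latin=2, Biology=4, History=3, Calculus=2, Physics=4, Civics=3, Logic=5, Statistics=5. Every pair that conflicts lands in different time slots.

5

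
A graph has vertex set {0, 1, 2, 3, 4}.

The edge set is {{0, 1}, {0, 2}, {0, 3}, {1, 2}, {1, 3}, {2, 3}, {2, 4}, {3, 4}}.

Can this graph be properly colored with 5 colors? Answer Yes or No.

Yes

The chromatic number is 4. 0, 1, 2, 3 form a clique, so at least 4 colors are needed.
A valid assignment using 4 colors: 0=yellow, 1=green, 2=red, 3=blue, 4=green.
Since 5 ≥ 4, a proper 5-coloring certainly exists.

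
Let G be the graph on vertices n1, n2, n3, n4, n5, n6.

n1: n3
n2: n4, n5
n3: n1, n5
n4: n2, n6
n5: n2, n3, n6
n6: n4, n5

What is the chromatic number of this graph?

n2 and n4 are adjacent, so at least 2 colors are needed.
2 colors suffice: color 1 → {n1, n4, n5}; color 2 → {n2, n3, n6}. No two adjacent vertices share a color.

2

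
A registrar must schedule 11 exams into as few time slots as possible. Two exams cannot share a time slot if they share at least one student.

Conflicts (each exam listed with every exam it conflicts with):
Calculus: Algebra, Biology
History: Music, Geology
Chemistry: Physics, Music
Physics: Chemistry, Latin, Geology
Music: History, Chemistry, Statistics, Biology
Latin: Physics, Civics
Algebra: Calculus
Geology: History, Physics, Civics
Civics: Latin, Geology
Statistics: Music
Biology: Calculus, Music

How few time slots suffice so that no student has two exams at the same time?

The cycle Geology-History-Music-Chemistry-Physics-Geology has odd length 5, so it cannot be 2-colored; at least 3 time slots are needed.
3 time slots suffice: Calculus=1, History=3, Chemistry=2, Physics=1, Music=1, Latin=2, Algebra=2, Geology=2, Civics=1, Statistics=2, Biology=2. Each listed conflict is separated.

3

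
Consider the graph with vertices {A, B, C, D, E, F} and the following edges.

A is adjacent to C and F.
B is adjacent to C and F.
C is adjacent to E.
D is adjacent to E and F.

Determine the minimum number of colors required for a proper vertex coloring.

The cycle A-C-E-D-F-A has odd length 5, so it cannot be 2-colored; at least 3 colors are needed.
3 colors suffice: A=2, B=2, C=1, D=3, E=2, F=1. Every edge joins two different colors.

3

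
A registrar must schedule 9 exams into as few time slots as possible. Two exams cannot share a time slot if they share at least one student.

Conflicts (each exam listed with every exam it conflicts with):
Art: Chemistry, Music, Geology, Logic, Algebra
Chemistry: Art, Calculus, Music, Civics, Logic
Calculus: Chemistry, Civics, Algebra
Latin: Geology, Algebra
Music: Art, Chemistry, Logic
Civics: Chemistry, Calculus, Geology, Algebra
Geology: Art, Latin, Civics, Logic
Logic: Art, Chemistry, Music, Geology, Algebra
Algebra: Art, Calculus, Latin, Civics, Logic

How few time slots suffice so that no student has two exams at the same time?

Art, Chemistry, Music, Logic all conflict with each other, so at least 4 time slots are needed.
4 time slots suffice: time slot 1 → {Latin, Civics, Logic}; time slot 2 → {Chemistry, Geology, Algebra}; time slot 3 → {Art, Calculus}; time slot 4 → {Music}. Every pair that conflicts lands in different time slots.

4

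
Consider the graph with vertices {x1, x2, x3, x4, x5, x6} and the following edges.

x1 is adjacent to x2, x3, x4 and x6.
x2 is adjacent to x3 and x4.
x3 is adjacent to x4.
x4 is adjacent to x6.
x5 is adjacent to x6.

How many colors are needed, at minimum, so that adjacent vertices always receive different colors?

x1, x2, x3, x4 form a clique, so at least 4 colors are needed.
4 colors suffice: color 1 → {x4, x5}; color 2 → {x1}; color 3 → {x2, x6}; color 4 → {x3}. No two adjacent vertices share a color.

4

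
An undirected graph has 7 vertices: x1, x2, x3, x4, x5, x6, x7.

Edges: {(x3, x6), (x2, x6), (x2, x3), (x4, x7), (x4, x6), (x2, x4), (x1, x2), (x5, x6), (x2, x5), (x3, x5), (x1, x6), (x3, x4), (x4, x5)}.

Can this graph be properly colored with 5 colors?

The chromatic number is 5. x2, x3, x4, x5, x6 are pairwise adjacent (a clique of size 5), so at least 5 colors are needed.
5 colors suffice: x1=1, x2=2, x3=5, x4=1, x5=4, x6=3, x7=2.
That is already a proper 5-coloring.

Yes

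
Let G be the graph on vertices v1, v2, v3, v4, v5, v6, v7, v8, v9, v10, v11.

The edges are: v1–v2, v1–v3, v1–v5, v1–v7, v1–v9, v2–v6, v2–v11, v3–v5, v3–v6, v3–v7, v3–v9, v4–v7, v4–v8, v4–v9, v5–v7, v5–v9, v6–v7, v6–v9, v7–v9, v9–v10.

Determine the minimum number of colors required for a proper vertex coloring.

5

v1, v3, v5, v7, v9 form a clique, so at least 5 colors are needed.
A valid assignment using 5 colors: v1=Y, v2=R, v3=G, v4=G, v5=P, v6=Y, v7=B, v8=R, v9=R, v10=B, v11=B. Every edge joins two different colors.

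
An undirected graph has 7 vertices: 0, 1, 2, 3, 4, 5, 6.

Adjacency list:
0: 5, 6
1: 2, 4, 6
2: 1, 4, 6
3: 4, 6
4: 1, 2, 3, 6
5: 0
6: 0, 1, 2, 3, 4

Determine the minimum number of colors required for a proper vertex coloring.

4

1, 2, 4, 6 form a clique, so at least 4 colors are needed.
4 colors suffice: color red → {5, 6}; color blue → {0, 4}; color green → {2, 3}; color yellow → {1}. Every edge joins two different colors.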